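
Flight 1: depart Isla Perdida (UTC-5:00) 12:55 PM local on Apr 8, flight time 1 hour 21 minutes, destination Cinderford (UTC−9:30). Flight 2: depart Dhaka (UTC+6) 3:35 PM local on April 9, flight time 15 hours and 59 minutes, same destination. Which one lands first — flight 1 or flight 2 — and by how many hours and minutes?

Flight 1 in UTC: 12:55 PM + 5:00 = 5:55 PM on Apr 8.
+1 hour and 21 minutes → arrive 7:16 PM UTC on Apr 8.
Flight 2 in UTC: 3:35 PM − 6:00 = 9:35 AM on Apr 9.
+15 hours 59 minutes → arrive 1:34 AM UTC on Apr 10.
Flight 1 lands earlier by 30 hours 18 minutes.

the first, by 30 hours 18 minutes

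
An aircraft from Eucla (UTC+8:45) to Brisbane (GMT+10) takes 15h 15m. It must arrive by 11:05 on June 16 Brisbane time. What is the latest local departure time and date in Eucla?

18:35 on June 15

Target arrival in UTC: 11:05 − 10:00 = 01:05 on Jun 16.
Subtract 15 hours and 15 minutes → departure 09:50 UTC on Jun 15.
Eucla is UTC+8:45: 09:50 + 8:45 = 18:35 on Jun 15.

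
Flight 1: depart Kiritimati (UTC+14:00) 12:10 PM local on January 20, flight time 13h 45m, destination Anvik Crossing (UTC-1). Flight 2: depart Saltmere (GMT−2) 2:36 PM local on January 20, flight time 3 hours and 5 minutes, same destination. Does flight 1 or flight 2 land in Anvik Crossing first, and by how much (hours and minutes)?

Flight 1 in UTC: 12:10 PM − 14:00 = 10:10 PM on Jan 19.
+13 hours and 45 minutes → arrive 11:55 AM UTC on Jan 20.
Flight 2 in UTC: 2:36 PM + 2:00 = 4:36 PM on Jan 20.
+3 hours and 5 minutes → arrive 7:41 PM UTC on Jan 20.
Flight 1 lands earlier by 7 hours 46 minutes.

the first, by 7 hours 46 minutes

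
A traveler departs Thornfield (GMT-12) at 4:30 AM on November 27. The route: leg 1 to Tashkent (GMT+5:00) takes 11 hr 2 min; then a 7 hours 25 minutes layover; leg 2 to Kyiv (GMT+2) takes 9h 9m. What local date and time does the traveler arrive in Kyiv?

Convert departure to UTC: 4:30 AM + 12:00 = 4:30 PM UTC on Nov 27.
Add 11 hours and 2 minutes leg 1 → 3:32 AM UTC (Nov 28).
Add 7 hours and 25 minutes layover in Tashkent → 10:57 AM UTC.
Add 9 hours 9 minutes leg 2 → 8:06 PM UTC.
Kyiv is UTC+2:00, so local arrival = 8:06 PM + 2:00 = 10:06 PM on Nov 28.

10:06 PM on November 28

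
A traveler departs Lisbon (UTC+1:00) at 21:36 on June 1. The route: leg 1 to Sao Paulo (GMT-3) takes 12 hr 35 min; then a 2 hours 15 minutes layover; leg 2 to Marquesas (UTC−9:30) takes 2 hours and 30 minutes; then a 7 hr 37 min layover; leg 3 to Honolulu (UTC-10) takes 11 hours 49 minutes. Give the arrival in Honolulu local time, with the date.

23:22 on June 2

Convert departure to UTC: 21:36 − 1:00 = 20:36 UTC on Jun 1.
Add 12 hours and 35 minutes leg 1 → 09:11 UTC (Jun 2).
Add 2 hours 15 minutes layover in Sao Paulo → 11:26 UTC.
Add 2 hours 30 minutes leg 2 → 13:56 UTC.
Add 7 hours and 37 minutes layover in Marquesas → 21:33 UTC.
Add 11 hours 49 minutes leg 3 → 09:22 UTC (Jun 3).
Honolulu is UTC−10:00, so local arrival = 09:22 − 10:00 = 23:22 on Jun 2.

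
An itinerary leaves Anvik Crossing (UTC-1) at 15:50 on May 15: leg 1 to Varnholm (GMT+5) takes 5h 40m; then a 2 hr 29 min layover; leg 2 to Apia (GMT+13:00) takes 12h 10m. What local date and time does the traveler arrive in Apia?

02:09 on May 17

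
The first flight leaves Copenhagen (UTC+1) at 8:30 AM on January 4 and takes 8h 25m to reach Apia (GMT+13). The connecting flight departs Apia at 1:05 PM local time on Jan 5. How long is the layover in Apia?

8 hours 10 minutes

Convert departure to UTC: 8:30 AM − 1:00 = 7:30 AM UTC on Jan 4.
Add 8 hours and 25 minutes flight time → 3:55 PM UTC.
Apia is UTC+13:00, so local arrival = 3:55 PM + 13:00 = 4:55 AM on Jan 5.
Layover = 1:05 PM − 4:55 AM = 8 hours 10 minutes.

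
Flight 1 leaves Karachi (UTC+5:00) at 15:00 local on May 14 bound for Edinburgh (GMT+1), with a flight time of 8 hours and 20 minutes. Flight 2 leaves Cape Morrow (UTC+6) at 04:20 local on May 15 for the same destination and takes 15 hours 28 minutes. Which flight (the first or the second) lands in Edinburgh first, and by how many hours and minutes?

Flight 1 in UTC: 15:00 − 5:00 = 10:00 on May 14.
+8 hours 20 minutes → arrive 18:20 UTC on May 14.
Flight 2 in UTC: 04:20 − 6:00 = 22:20 on May 14.
+15 hours and 28 minutes → arrive 13:48 UTC on May 15.
Flight 1 lands earlier by 19 hours 28 minutes.

the first, by 19 hours 28 minutes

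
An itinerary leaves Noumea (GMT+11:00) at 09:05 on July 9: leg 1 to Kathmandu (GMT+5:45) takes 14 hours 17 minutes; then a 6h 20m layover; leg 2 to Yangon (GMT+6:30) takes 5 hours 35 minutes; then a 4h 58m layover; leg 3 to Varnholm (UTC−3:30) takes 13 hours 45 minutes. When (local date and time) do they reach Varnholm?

Convert departure to UTC: 09:05 − 11:00 = 22:05 UTC on Jul 8.
Add 14 hours 17 minutes leg 1 → 12:22 UTC (Jul 9).
Add 6 hours 20 minutes layover in Kathmandu → 18:42 UTC.
Add 5 hours and 35 minutes leg 2 → 00:17 UTC (Jul 10).
Add 4 hours 58 minutes layover in Yangon → 05:15 UTC.
Add 13 hours and 45 minutes leg 3 → 19:00 UTC.
Varnholm is UTC−3:30, so local arrival = 19:00 − 3:30 = 15:30 on Jul 10.

15:30 on July 10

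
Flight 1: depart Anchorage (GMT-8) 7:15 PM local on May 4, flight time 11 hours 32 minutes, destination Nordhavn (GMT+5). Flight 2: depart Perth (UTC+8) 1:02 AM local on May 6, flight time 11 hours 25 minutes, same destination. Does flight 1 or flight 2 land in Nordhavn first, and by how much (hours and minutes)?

the first, by 13 hours 40 minutes

Flight 1 in UTC: 7:15 PM + 8:00 = 3:15 AM on May 5.
+11 hours and 32 minutes → arrive 2:47 PM UTC on May 5.
Flight 2 in UTC: 1:02 AM − 8:00 = 5:02 PM on May 5.
+11 hours and 25 minutes → arrive 4:27 AM UTC on May 6.
Flight 1 lands earlier by 13 hours 40 minutes.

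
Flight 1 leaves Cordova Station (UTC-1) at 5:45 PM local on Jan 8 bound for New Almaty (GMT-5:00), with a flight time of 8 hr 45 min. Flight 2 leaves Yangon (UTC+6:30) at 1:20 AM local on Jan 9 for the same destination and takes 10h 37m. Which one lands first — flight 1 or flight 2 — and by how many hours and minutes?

Flight 1 in UTC: 5:45 PM + 1:00 = 6:45 PM on Jan 8.
+8 hours and 45 minutes → arrive 3:30 AM UTC on Jan 9.
Flight 2 in UTC: 1:20 AM − 6:30 = 6:50 PM on Jan 8.
+10 hours 37 minutes → arrive 5:27 AM UTC on Jan 9.
Flight 1 lands earlier by 1 hour 57 minutes.

the first, by 1 hour 57 minutes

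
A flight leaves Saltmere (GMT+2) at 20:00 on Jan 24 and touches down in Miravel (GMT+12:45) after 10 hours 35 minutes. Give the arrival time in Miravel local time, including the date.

Convert departure to UTC: 20:00 − 2:00 = 18:00 UTC on Jan 24.
Add 10 hours 35 minutes travel time → 04:35 UTC (Jan 25).
Miravel is UTC+12:45, so local arrival = 04:35 + 12:45 = 17:20 on Jan 25.

17:20 on January 25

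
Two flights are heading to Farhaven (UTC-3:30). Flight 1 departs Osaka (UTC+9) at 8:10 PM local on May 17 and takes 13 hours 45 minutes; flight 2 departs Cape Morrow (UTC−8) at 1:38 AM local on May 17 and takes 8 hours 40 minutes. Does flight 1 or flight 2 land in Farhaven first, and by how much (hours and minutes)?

the second, by 6 hours 37 minutes

Flight 1 in UTC: 8:10 PM − 9:00 = 11:10 AM on May 17.
+13 hours 45 minutes → arrive 12:55 AM UTC on May 18.
Flight 2 in UTC: 1:38 AM + 8:00 = 9:38 AM on May 17.
+8 hours 40 minutes → arrive 6:18 PM UTC on May 17.
Flight 2 lands earlier by 6 hours 37 minutes.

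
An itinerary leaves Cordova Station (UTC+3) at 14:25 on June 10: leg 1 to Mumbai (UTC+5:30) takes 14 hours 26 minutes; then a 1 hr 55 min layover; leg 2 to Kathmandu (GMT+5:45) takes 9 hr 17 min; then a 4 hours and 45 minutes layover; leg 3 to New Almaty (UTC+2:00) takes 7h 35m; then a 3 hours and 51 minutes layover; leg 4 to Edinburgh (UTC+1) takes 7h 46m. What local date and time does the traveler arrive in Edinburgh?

14:00 on Jun 12

Convert departure to UTC: 14:25 − 3:00 = 11:25 UTC on Jun 10.
Add 14 hours 26 minutes leg 1 → 01:51 UTC (Jun 11).
Add 1 hour and 55 minutes layover in Mumbai → 03:46 UTC.
Add 9 hours 17 minutes leg 2 → 13:03 UTC.
Add 4 hours 45 minutes layover in Kathmandu → 17:48 UTC.
Add 7 hours 35 minutes leg 3 → 01:23 UTC (Jun 12).
Add 3 hours and 51 minutes layover in New Almaty → 05:14 UTC.
Add 7 hours 46 minutes leg 4 → 13:00 UTC.
Edinburgh is UTC+1:00, so local arrival = 13:00 + 1:00 = 14:00 on Jun 12.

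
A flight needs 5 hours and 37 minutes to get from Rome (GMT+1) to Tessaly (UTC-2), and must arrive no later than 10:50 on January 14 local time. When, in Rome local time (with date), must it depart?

Target arrival in UTC: 10:50 + 2:00 = 12:50 on Jan 14.
Subtract 5 hours 37 minutes → departure 07:13 UTC on Jan 14.
Rome is UTC+1:00: 07:13 + 1:00 = 08:13 on Jan 14.

08:13 on Jan 14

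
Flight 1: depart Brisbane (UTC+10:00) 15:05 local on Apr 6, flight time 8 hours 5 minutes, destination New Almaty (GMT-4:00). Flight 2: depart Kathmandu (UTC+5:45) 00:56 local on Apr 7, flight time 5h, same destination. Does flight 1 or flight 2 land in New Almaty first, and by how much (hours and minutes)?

Flight 1 in UTC: 15:05 − 10:00 = 05:05 on Apr 6.
+8 hours 5 minutes → arrive 13:10 UTC on Apr 6.
Flight 2 in UTC: 00:56 − 5:45 = 19:11 on Apr 6.
+5 hours → arrive 00:11 UTC on Apr 7.
Flight 1 lands earlier by 11 hours 1 minute.

the first, by 11 hours 1 minute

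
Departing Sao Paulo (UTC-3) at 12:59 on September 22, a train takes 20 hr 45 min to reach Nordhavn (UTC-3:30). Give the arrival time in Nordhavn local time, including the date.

Convert departure to UTC: 12:59 + 3:00 = 15:59 UTC on Sep 22.
Add 20 hours and 45 minutes travel time → 12:44 UTC (Sep 23).
Nordhavn is UTC−3:30, so local arrival = 12:44 − 3:30 = 09:14 on Sep 23.

09:14 on Sep 23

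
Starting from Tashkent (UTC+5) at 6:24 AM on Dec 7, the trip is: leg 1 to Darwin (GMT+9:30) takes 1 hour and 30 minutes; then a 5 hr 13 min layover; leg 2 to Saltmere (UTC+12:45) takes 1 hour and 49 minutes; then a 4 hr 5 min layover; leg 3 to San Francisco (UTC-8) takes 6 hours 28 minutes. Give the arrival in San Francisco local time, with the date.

Convert departure to UTC: 6:24 AM − 5:00 = 1:24 AM UTC on Dec 7.
Add 1 hour and 30 minutes leg 1 → 2:54 AM UTC.
Add 5 hours 13 minutes layover in Darwin → 8:07 AM UTC.
Add 1 hour 49 minutes leg 2 → 9:56 AM UTC.
Add 4 hours and 5 minutes layover in Saltmere → 2:01 PM UTC.
Add 6 hours and 28 minutes leg 3 → 8:29 PM UTC.
San Francisco is UTC−8:00, so local arrival = 8:29 PM − 8:00 = 12:29 PM on Dec 7.

12:29 PM on December 7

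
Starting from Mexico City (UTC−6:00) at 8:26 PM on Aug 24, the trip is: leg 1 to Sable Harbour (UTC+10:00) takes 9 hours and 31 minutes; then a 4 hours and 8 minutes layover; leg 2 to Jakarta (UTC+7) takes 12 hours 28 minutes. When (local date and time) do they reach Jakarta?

Convert departure to UTC: 8:26 PM + 6:00 = 2:26 AM UTC on Aug 25.
Add 9 hours 31 minutes leg 1 → 11:57 AM UTC.
Add 4 hours and 8 minutes layover in Sable Harbour → 4:05 PM UTC.
Add 12 hours 28 minutes leg 2 → 4:33 AM UTC (Aug 26).
Jakarta is UTC+7:00, so local arrival = 4:33 AM + 7:00 = 11:33 AM on Aug 26.

11:33 AM on August 26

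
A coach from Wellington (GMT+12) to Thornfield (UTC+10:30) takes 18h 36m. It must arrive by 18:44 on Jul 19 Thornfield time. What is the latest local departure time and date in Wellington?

01:38 on July 19

Target arrival in UTC: 18:44 − 10:30 = 08:14 on Jul 19.
Subtract 18 hours and 36 minutes → departure 13:38 UTC on Jul 18.
Wellington is UTC+12:00: 13:38 + 12:00 = 01:38 on Jul 19.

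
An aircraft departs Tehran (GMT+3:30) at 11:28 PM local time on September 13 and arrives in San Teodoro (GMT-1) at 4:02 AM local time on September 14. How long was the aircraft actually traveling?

Departure in UTC: 11:28 PM − 3:30 = 7:58 PM on Sep 13.
Arrival in UTC: 4:02 AM + 1:00 = 5:02 AM on Sep 14.
Elapsed = 5:02 AM − 7:58 PM (+1 day) = 9 hours 4 minutes.

9 hours 4 minutes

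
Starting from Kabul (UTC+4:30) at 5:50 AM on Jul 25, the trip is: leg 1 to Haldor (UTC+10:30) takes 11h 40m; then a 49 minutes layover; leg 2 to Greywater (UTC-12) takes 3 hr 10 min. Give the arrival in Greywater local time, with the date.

4:59 AM on July 25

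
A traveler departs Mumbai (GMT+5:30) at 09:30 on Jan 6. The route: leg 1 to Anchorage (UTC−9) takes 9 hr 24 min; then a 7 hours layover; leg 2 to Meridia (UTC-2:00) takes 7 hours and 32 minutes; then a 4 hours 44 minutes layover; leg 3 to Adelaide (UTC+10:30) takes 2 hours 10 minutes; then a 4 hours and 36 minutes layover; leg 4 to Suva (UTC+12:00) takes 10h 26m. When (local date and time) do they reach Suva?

13:52 on January 8

Convert departure to UTC: 09:30 − 5:30 = 04:00 UTC on Jan 6.
Add 9 hours 24 minutes leg 1 → 13:24 UTC.
Add 7 hours layover in Anchorage → 20:24 UTC.
Add 7 hours 32 minutes leg 2 → 03:56 UTC (Jan 7).
Add 4 hours 44 minutes layover in Meridia → 08:40 UTC.
Add 2 hours 10 minutes leg 3 → 10:50 UTC.
Add 4 hours 36 minutes layover in Adelaide → 15:26 UTC.
Add 10 hours 26 minutes leg 4 → 01:52 UTC (Jan 8).
Suva is UTC+12:00, so local arrival = 01:52 + 12:00 = 13:52 on Jan 8.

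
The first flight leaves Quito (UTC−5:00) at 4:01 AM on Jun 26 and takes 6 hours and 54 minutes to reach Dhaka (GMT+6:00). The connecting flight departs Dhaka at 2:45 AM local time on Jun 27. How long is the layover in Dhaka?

Convert departure to UTC: 4:01 AM + 5:00 = 9:01 AM UTC on Jun 26.
Add 6 hours 54 minutes flight time → 3:55 PM UTC.
Dhaka is UTC+6:00, so local arrival = 3:55 PM + 6:00 = 9:55 PM on Jun 26.
Layover = 2:45 AM − 9:55 PM (+1 day) = 4 hours 50 minutes.

4 hours 50 minutes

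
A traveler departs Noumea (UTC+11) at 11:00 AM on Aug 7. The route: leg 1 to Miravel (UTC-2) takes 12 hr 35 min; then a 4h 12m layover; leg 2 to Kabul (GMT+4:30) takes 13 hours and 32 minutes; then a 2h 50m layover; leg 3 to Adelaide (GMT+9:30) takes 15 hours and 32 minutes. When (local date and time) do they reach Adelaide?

Convert departure to UTC: 11:00 AM − 11:00 = 12:00 AM UTC on Aug 7.
Add 12 hours 35 minutes leg 1 → 12:35 PM UTC.
Add 4 hours and 12 minutes layover in Miravel → 4:47 PM UTC.
Add 13 hours and 32 minutes leg 2 → 6:19 AM UTC (Aug 8).
Add 2 hours 50 minutes layover in Kabul → 9:09 AM UTC.
Add 15 hours and 32 minutes leg 3 → 12:41 AM UTC (Aug 9).
Adelaide is UTC+9:30, so local arrival = 12:41 AM + 9:30 = 10:11 AM on Aug 9.

10:11 AM on Aug 9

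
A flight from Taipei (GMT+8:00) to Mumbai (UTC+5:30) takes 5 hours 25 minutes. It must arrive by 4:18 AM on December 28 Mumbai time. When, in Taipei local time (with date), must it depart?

1:23 AM on Dec 28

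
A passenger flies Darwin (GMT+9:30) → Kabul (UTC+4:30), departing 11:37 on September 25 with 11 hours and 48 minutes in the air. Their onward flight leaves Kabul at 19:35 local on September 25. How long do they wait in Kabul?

Convert departure to UTC: 11:37 − 9:30 = 02:07 UTC on Sep 25.
Add 11 hours and 48 minutes flight time → 13:55 UTC.
Kabul is UTC+4:30, so local arrival = 13:55 + 4:30 = 18:25 on Sep 25.
Layover = 19:35 − 18:25 = 1 hour 10 minutes.

1 hour 10 minutes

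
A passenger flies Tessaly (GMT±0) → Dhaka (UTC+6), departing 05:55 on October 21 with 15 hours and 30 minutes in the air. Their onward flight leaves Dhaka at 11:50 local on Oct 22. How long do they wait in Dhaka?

8 hours 25 minutes

Tessaly is at UTC+0, so departure is already 05:55 UTC on Oct 21.
Add 15 hours 30 minutes flight time → 21:25 UTC.
Dhaka is UTC+6:00, so local arrival = 21:25 + 6:00 = 03:25 on Oct 22.
Layover = 11:50 − 03:25 = 8 hours 25 minutes.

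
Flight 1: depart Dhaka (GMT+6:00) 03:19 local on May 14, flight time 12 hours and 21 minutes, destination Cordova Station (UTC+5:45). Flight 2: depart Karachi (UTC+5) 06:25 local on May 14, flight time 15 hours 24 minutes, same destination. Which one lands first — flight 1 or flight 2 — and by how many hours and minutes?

the first, by 7 hours 9 minutes

Flight 1 in UTC: 03:19 − 6:00 = 21:19 on May 13.
+12 hours 21 minutes → arrive 09:40 UTC on May 14.
Flight 2 in UTC: 06:25 − 5:00 = 01:25 on May 14.
+15 hours and 24 minutes → arrive 16:49 UTC on May 14.
Flight 1 lands earlier by 7 hours 9 minutes.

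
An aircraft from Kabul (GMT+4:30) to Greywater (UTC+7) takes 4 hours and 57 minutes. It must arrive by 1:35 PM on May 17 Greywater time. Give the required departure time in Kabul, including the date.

6:08 AM on May 17

Target arrival in UTC: 1:35 PM − 7:00 = 6:35 AM on May 17.
Subtract 4 hours 57 minutes → departure 1:38 AM UTC on May 17.
Kabul is UTC+4:30: 1:38 AM + 4:30 = 6:08 AM on May 17.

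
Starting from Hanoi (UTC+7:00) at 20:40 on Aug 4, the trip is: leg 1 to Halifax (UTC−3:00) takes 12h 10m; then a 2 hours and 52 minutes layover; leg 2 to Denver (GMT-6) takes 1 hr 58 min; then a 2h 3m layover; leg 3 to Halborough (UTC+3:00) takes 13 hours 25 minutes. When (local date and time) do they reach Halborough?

01:08 on August 6

Convert departure to UTC: 20:40 − 7:00 = 13:40 UTC on Aug 4.
Add 12 hours and 10 minutes leg 1 → 01:50 UTC (Aug 5).
Add 2 hours 52 minutes layover in Halifax → 04:42 UTC.
Add 1 hour 58 minutes leg 2 → 06:40 UTC.
Add 2 hours 3 minutes layover in Denver → 08:43 UTC.
Add 13 hours 25 minutes leg 3 → 22:08 UTC.
Halborough is UTC+3:00, so local arrival = 22:08 + 3:00 = 01:08 on Aug 6.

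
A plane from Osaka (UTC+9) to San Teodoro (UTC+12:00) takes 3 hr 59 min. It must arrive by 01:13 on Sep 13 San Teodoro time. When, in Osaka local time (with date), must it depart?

18:14 on Sep 12

Target arrival in UTC: 01:13 − 12:00 = 13:13 on Sep 12.
Subtract 3 hours and 59 minutes → departure 09:14 UTC on Sep 12.
Osaka is UTC+9:00: 09:14 + 9:00 = 18:14 on Sep 12.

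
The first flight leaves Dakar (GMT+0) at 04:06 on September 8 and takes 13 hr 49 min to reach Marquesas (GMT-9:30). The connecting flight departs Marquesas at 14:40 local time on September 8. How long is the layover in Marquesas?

Dakar is at UTC+0, so departure is already 04:06 UTC on Sep 8.
Add 13 hours 49 minutes flight time → 17:55 UTC.
Marquesas is UTC−9:30, so local arrival = 17:55 − 9:30 = 08:25 on Sep 8.
Layover = 14:40 − 08:25 = 6 hours 15 minutes.

6 hours 15 minutes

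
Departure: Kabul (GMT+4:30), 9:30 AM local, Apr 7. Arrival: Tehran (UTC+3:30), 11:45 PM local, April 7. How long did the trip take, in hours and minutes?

Departure in UTC: 9:30 AM − 4:30 = 5:00 AM on Apr 7.
Arrival in UTC: 11:45 PM − 3:30 = 8:15 PM on Apr 7.
Elapsed = 8:15 PM − 5:00 AM = 15 hours 15 minutes.

15 hours 15 minutes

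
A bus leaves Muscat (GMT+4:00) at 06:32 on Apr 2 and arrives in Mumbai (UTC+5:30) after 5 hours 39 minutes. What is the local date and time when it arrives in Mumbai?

13:41 on April 2

Mumbai is 1:30 ahead of Muscat.
After 5 hours and 39 minutes it is 12:11 in Muscat.
Shift by the zone difference: 12:11 + 1:30 = 13:41 on Apr 2 in Mumbai.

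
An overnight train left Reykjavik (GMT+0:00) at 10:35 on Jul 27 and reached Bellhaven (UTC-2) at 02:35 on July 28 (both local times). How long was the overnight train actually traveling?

Departure is already UTC: 10:35 on Jul 27.
Arrival in UTC: 02:35 + 2:00 = 04:35 on Jul 28.
Elapsed = 04:35 − 10:35 (+1 day) = 18 hours.

18 hours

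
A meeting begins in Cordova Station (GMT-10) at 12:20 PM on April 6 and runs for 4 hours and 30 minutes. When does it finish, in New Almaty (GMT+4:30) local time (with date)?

Convert start to UTC: 12:20 PM + 10:00 = 10:20 PM UTC on Apr 6.
Add 4 hours 30 minutes duration → 2:50 AM UTC (Apr 7).
New Almaty is UTC+4:30, so local end time = 2:50 AM + 4:30 = 7:20 AM on Apr 7.

7:20 AM on Apr 7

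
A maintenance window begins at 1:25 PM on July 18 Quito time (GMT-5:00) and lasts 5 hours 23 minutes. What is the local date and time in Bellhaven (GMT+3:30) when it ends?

3:18 AM on Jul 19

Convert start to UTC: 1:25 PM + 5:00 = 6:25 PM UTC on Jul 18.
Add 5 hours 23 minutes duration → 11:48 PM UTC.
Bellhaven is UTC+3:30, so local end time = 11:48 PM + 3:30 = 3:18 AM on Jul 19.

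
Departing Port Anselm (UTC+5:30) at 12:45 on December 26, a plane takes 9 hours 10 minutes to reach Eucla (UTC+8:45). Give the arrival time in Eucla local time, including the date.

Eucla is 3:15 ahead of Port Anselm.
After 9 hours and 10 minutes it is 21:55 in Port Anselm.
Shift by the zone difference: 21:55 + 3:15 = 01:10 on Dec 27 in Eucla.

01:10 on December 27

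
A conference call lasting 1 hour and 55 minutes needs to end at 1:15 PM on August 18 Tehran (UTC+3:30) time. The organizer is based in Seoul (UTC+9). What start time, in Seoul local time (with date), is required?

4:50 PM on August 18

Target end time in UTC: 1:15 PM − 3:30 = 9:45 AM on Aug 18.
Subtract 1 hour 55 minutes → start 7:50 AM UTC on Aug 18.
Seoul is UTC+9:00: 7:50 AM + 9:00 = 4:50 PM on Aug 18.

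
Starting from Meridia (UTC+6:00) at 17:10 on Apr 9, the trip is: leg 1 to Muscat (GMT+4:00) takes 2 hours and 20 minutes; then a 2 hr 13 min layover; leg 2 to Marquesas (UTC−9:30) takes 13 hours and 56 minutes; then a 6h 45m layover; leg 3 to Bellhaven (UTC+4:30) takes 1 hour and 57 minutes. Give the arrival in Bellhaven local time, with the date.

Convert departure to UTC: 17:10 − 6:00 = 11:10 UTC on Apr 9.
Add 2 hours and 20 minutes leg 1 → 13:30 UTC.
Add 2 hours and 13 minutes layover in Muscat → 15:43 UTC.
Add 13 hours and 56 minutes leg 2 → 05:39 UTC (Apr 10).
Add 6 hours and 45 minutes layover in Marquesas → 12:24 UTC.
Add 1 hour and 57 minutes leg 3 → 14:21 UTC.
Bellhaven is UTC+4:30, so local arrival = 14:21 + 4:30 = 18:51 on Apr 10.

18:51 on Apr 10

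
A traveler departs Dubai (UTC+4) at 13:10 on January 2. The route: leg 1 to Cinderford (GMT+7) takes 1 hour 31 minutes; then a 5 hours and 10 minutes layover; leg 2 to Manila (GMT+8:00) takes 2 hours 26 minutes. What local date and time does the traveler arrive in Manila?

Convert departure to UTC: 13:10 − 4:00 = 09:10 UTC on Jan 2.
Add 1 hour 31 minutes leg 1 → 10:41 UTC.
Add 5 hours and 10 minutes layover in Cinderford → 15:51 UTC.
Add 2 hours and 26 minutes leg 2 → 18:17 UTC.
Manila is UTC+8:00, so local arrival = 18:17 + 8:00 = 02:17 on Jan 3.

02:17 on January 3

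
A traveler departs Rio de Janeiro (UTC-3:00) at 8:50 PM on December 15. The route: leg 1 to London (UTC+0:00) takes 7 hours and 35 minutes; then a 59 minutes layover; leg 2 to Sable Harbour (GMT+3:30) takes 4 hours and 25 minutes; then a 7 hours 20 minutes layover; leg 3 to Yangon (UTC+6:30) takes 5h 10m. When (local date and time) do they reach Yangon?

7:49 AM on December 17

Convert departure to UTC: 8:50 PM + 3:00 = 11:50 PM UTC on Dec 15.
Add 7 hours and 35 minutes leg 1 → 7:25 AM UTC (Dec 16).
Add 59 minutes layover in London → 8:24 AM UTC.
Add 4 hours and 25 minutes leg 2 → 12:49 PM UTC.
Add 7 hours 20 minutes layover in Sable Harbour → 8:09 PM UTC.
Add 5 hours 10 minutes leg 3 → 1:19 AM UTC (Dec 17).
Yangon is UTC+6:30, so local arrival = 1:19 AM + 6:30 = 7:49 AM on Dec 17.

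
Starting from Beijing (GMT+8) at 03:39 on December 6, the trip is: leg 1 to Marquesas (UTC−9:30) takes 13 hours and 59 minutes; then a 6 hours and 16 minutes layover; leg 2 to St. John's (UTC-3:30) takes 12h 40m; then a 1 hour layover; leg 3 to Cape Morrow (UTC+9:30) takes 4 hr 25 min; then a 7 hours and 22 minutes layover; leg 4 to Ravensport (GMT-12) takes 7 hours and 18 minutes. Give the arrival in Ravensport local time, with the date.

Convert departure to UTC: 03:39 − 8:00 = 19:39 UTC on Dec 5.
Add 13 hours and 59 minutes leg 1 → 09:38 UTC (Dec 6).
Add 6 hours 16 minutes layover in Marquesas → 15:54 UTC.
Add 12 hours and 40 minutes leg 2 → 04:34 UTC (Dec 7).
Add 1 hour layover in St. John's → 05:34 UTC.
Add 4 hours 25 minutes leg 3 → 09:59 UTC.
Add 7 hours 22 minutes layover in Cape Morrow → 17:21 UTC.
Add 7 hours 18 minutes leg 4 → 00:39 UTC (Dec 8).
Ravensport is UTC−12:00, so local arrival = 00:39 − 12:00 = 12:39 on Dec 7.

12:39 on December 7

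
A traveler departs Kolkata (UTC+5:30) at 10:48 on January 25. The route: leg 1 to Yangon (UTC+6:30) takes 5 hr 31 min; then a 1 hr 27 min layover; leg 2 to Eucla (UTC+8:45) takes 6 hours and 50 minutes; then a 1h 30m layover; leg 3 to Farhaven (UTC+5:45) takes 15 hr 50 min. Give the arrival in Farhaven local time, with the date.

18:11 on Jan 26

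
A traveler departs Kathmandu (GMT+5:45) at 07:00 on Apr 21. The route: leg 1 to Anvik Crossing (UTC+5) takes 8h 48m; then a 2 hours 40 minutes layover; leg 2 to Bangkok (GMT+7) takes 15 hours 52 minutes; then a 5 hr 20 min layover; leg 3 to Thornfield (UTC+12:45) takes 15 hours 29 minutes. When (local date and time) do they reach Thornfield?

14:09 on April 23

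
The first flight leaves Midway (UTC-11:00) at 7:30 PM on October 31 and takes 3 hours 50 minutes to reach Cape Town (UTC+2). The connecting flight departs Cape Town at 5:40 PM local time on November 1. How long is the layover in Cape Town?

5 hours 20 minutes

Convert departure to UTC: 7:30 PM + 11:00 = 6:30 AM UTC on Nov 1.
Add 3 hours 50 minutes flight time → 10:20 AM UTC.
Cape Town is UTC+2:00, so local arrival = 10:20 AM + 2:00 = 12:20 PM on Nov 1.
Layover = 5:40 PM − 12:20 PM = 5 hours 20 minutes.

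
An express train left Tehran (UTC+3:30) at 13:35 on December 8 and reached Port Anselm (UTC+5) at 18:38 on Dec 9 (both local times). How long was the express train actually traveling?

Departure in UTC: 13:35 − 3:30 = 10:05 on Dec 8.
Arrival in UTC: 18:38 − 5:00 = 13:38 on Dec 9.
Elapsed = 13:38 − 10:05 (+1 day) = 27 hours 33 minutes.

27 hours 33 minutes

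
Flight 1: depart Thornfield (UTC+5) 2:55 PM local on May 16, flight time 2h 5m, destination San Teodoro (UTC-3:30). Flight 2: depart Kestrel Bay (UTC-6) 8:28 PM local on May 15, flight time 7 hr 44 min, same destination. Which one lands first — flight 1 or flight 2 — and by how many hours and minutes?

the second, by 1 hour 48 minutes

Flight 1 in UTC: 2:55 PM − 5:00 = 9:55 AM on May 16.
+2 hours 5 minutes → arrive 12:00 PM UTC on May 16.
Flight 2 in UTC: 8:28 PM + 6:00 = 2:28 AM on May 16.
+7 hours 44 minutes → arrive 10:12 AM UTC on May 16.
Flight 2 lands earlier by 1 hour 48 minutes.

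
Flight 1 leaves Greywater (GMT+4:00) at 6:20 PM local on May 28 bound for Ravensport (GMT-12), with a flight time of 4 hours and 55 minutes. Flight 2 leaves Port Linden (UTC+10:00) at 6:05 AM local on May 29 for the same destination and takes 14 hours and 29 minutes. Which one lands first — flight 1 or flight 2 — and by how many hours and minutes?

the first, by 15 hours 19 minutes

Flight 1 in UTC: 6:20 PM − 4:00 = 2:20 PM on May 28.
+4 hours and 55 minutes → arrive 7:15 PM UTC on May 28.
Flight 2 in UTC: 6:05 AM − 10:00 = 8:05 PM on May 28.
+14 hours 29 minutes → arrive 10:34 AM UTC on May 29.
Flight 1 lands earlier by 15 hours 19 minutes.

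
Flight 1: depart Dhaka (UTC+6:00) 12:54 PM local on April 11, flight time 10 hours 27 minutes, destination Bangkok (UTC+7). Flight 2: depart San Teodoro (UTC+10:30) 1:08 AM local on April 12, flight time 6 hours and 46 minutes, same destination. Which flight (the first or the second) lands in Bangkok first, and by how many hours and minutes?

Flight 1 in UTC: 12:54 PM − 6:00 = 6:54 AM on Apr 11.
+10 hours 27 minutes → arrive 5:21 PM UTC on Apr 11.
Flight 2 in UTC: 1:08 AM − 10:30 = 2:38 PM on Apr 11.
+6 hours and 46 minutes → arrive 9:24 PM UTC on Apr 11.
Flight 1 lands earlier by 4 hours 3 minutes.

the first, by 4 hours 3 minutes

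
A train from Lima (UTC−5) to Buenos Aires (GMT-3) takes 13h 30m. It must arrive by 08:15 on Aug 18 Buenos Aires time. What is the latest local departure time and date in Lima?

16:45 on August 17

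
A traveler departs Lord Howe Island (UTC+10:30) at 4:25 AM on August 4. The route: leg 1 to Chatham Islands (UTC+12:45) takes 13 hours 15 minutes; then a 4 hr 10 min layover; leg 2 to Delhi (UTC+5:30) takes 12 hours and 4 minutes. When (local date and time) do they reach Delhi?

4:54 AM on Aug 5

Convert departure to UTC: 4:25 AM − 10:30 = 5:55 PM UTC on Aug 3.
Add 13 hours 15 minutes leg 1 → 7:10 AM UTC (Aug 4).
Add 4 hours 10 minutes layover in Chatham Islands → 11:20 AM UTC.
Add 12 hours 4 minutes leg 2 → 11:24 PM UTC.
Delhi is UTC+5:30, so local arrival = 11:24 PM + 5:30 = 4:54 AM on Aug 5.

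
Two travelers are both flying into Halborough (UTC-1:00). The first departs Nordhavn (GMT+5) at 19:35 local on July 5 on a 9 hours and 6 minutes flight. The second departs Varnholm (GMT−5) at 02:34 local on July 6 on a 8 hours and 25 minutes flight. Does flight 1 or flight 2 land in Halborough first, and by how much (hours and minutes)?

the first, by 16 hours 18 minutes

Flight 1 in UTC: 19:35 − 5:00 = 14:35 on Jul 5.
+9 hours and 6 minutes → arrive 23:41 UTC on Jul 5.
Flight 2 in UTC: 02:34 + 5:00 = 07:34 on Jul 6.
+8 hours and 25 minutes → arrive 15:59 UTC on Jul 6.
Flight 1 lands earlier by 16 hours 18 minutes.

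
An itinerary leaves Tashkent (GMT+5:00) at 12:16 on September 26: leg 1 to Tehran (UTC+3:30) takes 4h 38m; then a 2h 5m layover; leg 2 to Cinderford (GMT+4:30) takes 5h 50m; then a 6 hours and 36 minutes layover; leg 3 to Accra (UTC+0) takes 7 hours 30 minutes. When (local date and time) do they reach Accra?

Convert departure to UTC: 12:16 − 5:00 = 07:16 UTC on Sep 26.
Add 4 hours and 38 minutes leg 1 → 11:54 UTC.
Add 2 hours 5 minutes layover in Tehran → 13:59 UTC.
Add 5 hours and 50 minutes leg 2 → 19:49 UTC.
Add 6 hours and 36 minutes layover in Cinderford → 02:25 UTC (Sep 27).
Add 7 hours 30 minutes leg 3 → 09:55 UTC.
Accra is UTC+0, so local arrival is the same: 09:55 on Sep 27.

09:55 on September 27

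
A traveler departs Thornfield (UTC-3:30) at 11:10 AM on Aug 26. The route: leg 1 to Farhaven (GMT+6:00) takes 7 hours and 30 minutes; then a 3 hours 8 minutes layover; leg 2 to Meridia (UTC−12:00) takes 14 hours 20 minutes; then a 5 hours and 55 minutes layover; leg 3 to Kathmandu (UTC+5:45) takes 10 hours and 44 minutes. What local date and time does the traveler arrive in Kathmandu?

Convert departure to UTC: 11:10 AM + 3:30 = 2:40 PM UTC on Aug 26.
Add 7 hours and 30 minutes leg 1 → 10:10 PM UTC.
Add 3 hours 8 minutes layover in Farhaven → 1:18 AM UTC (Aug 27).
Add 14 hours 20 minutes leg 2 → 3:38 PM UTC.
Add 5 hours 55 minutes layover in Meridia → 9:33 PM UTC.
Add 10 hours 44 minutes leg 3 → 8:17 AM UTC (Aug 28).
Kathmandu is UTC+5:45, so local arrival = 8:17 AM + 5:45 = 2:02 PM on Aug 28.

2:02 PM on August 28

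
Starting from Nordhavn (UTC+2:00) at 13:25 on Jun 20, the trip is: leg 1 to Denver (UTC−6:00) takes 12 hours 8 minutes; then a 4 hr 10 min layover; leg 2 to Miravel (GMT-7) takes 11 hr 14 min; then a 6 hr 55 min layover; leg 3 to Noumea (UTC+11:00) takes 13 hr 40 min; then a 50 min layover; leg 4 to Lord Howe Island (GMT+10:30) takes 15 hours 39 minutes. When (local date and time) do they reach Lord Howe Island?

14:31 on Jun 23

Convert departure to UTC: 13:25 − 2:00 = 11:25 UTC on Jun 20.
Add 12 hours and 8 minutes leg 1 → 23:33 UTC.
Add 4 hours 10 minutes layover in Denver → 03:43 UTC (Jun 21).
Add 11 hours and 14 minutes leg 2 → 14:57 UTC.
Add 6 hours 55 minutes layover in Miravel → 21:52 UTC.
Add 13 hours and 40 minutes leg 3 → 11:32 UTC (Jun 22).
Add 50 minutes layover in Noumea → 12:22 UTC.
Add 15 hours 39 minutes leg 4 → 04:01 UTC (Jun 23).
Lord Howe Island is UTC+10:30, so local arrival = 04:01 + 10:30 = 14:31 on Jun 23.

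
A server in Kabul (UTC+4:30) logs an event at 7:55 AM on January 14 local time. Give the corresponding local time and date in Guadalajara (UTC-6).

In UTC: 7:55 AM − 4:30 = 3:25 AM on Jan 14.
Guadalajara is UTC−6:00: 3:25 AM − 6:00 = 9:25 PM on Jan 13.

9:25 PM on January 13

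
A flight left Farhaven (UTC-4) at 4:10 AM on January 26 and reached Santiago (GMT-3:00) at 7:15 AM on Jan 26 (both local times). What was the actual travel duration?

2 hours 5 minutes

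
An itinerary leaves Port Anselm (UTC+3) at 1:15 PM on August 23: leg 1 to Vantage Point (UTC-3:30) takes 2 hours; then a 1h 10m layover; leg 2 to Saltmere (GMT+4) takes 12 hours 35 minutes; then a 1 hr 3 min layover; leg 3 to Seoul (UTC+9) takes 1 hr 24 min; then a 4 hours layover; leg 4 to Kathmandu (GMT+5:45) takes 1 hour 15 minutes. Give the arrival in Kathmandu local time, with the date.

Convert departure to UTC: 1:15 PM − 3:00 = 10:15 AM UTC on Aug 23.
Add 2 hours leg 1 → 12:15 PM UTC.
Add 1 hour 10 minutes layover in Vantage Point → 1:25 PM UTC.
Add 12 hours 35 minutes leg 2 → 2:00 AM UTC (Aug 24).
Add 1 hour 3 minutes layover in Saltmere → 3:03 AM UTC.
Add 1 hour 24 minutes leg 3 → 4:27 AM UTC.
Add 4 hours layover in Seoul → 8:27 AM UTC.
Add 1 hour 15 minutes leg 4 → 9:42 AM UTC.
Kathmandu is UTC+5:45, so local arrival = 9:42 AM + 5:45 = 3:27 PM on Aug 24.

3:27 PM on August 24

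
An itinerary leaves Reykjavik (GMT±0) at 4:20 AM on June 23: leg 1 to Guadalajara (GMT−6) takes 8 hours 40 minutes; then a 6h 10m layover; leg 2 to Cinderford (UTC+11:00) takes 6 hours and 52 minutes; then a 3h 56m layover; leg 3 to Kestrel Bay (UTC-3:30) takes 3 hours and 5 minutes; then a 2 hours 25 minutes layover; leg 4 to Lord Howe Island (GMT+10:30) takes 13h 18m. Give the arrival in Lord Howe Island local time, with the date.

11:16 AM on June 25

Reykjavik is at UTC+0, so departure is already 4:20 AM UTC on Jun 23.
Add 8 hours and 40 minutes leg 1 → 1:00 PM UTC.
Add 6 hours 10 minutes layover in Guadalajara → 7:10 PM UTC.
Add 6 hours and 52 minutes leg 2 → 2:02 AM UTC (Jun 24).
Add 3 hours 56 minutes layover in Cinderford → 5:58 AM UTC.
Add 3 hours and 5 minutes leg 3 → 9:03 AM UTC.
Add 2 hours 25 minutes layover in Kestrel Bay → 11:28 AM UTC.
Add 13 hours and 18 minutes leg 4 → 12:46 AM UTC (Jun 25).
Lord Howe Island is UTC+10:30, so local arrival = 12:46 AM + 10:30 = 11:16 AM on Jun 25.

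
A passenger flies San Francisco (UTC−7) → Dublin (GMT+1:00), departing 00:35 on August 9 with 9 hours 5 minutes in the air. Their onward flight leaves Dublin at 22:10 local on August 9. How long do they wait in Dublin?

4 hours 30 minutes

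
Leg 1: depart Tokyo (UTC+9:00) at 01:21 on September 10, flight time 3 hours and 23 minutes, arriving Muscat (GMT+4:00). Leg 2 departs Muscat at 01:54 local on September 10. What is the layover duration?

Convert departure to UTC: 01:21 − 9:00 = 16:21 UTC on Sep 9.
Add 3 hours and 23 minutes flight time → 19:44 UTC.
Muscat is UTC+4:00, so local arrival = 19:44 + 4:00 = 23:44 on Sep 9.
Layover = 01:54 − 23:44 (+1 day) = 2 hours 10 minutes.

2 hours 10 minutes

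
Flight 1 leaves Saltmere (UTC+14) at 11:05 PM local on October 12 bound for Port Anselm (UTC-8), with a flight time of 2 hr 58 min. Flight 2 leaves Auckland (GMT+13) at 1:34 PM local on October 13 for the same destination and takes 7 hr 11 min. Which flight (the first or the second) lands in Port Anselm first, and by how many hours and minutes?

Flight 1 in UTC: 11:05 PM − 14:00 = 9:05 AM on Oct 12.
+2 hours and 58 minutes → arrive 12:03 PM UTC on Oct 12.
Flight 2 in UTC: 1:34 PM − 13:00 = 12:34 AM on Oct 13.
+7 hours and 11 minutes → arrive 7:45 AM UTC on Oct 13.
Flight 1 lands earlier by 19 hours 42 minutes.

the first, by 19 hours 42 minutes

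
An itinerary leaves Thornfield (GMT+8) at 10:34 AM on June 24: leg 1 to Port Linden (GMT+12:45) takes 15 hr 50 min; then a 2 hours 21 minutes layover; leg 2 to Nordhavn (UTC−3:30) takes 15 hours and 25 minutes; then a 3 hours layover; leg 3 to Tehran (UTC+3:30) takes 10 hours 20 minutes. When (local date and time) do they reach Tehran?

Convert departure to UTC: 10:34 AM − 8:00 = 2:34 AM UTC on Jun 24.
Add 15 hours and 50 minutes leg 1 → 6:24 PM UTC.
Add 2 hours 21 minutes layover in Port Linden → 8:45 PM UTC.
Add 15 hours 25 minutes leg 2 → 12:10 PM UTC (Jun 25).
Add 3 hours layover in Nordhavn → 3:10 PM UTC.
Add 10 hours 20 minutes leg 3 → 1:30 AM UTC (Jun 26).
Tehran is UTC+3:30, so local arrival = 1:30 AM + 3:30 = 5:00 AM on Jun 26.

5:00 AM on June 26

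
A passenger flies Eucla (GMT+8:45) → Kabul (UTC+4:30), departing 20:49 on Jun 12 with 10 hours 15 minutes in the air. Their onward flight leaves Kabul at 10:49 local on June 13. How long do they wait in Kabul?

8 hours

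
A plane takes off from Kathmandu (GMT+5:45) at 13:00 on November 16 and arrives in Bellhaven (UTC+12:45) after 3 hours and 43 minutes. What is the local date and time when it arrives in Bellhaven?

Convert departure to UTC: 13:00 − 5:45 = 07:15 UTC on Nov 16.
Add 3 hours 43 minutes travel time → 10:58 UTC.
Bellhaven is UTC+12:45, so local arrival = 10:58 + 12:45 = 23:43 on Nov 16.

23:43 on November 16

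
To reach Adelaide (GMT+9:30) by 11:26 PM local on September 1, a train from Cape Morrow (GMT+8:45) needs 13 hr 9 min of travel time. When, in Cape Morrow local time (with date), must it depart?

Target arrival in UTC: 11:26 PM − 9:30 = 1:56 PM on Sep 1.
Subtract 13 hours and 9 minutes → departure 12:47 AM UTC on Sep 1.
Cape Morrow is UTC+8:45: 12:47 AM + 8:45 = 9:32 AM on Sep 1.

9:32 AM on September 1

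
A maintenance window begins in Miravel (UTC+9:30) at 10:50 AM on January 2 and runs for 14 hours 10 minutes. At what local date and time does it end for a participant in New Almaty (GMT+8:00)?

11:30 PM on Jan 2

Convert start to UTC: 10:50 AM − 9:30 = 1:20 AM UTC on Jan 2.
Add 14 hours and 10 minutes duration → 3:30 PM UTC.
New Almaty is UTC+8:00, so local end time = 3:30 PM + 8:00 = 11:30 PM on Jan 2.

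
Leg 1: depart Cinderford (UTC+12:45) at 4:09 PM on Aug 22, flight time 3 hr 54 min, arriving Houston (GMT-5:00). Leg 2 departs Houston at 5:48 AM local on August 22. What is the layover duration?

3 hours 30 minutes

Convert departure to UTC: 4:09 PM − 12:45 = 3:24 AM UTC on Aug 22.
Add 3 hours and 54 minutes flight time → 7:18 AM UTC.
Houston is UTC−5:00, so local arrival = 7:18 AM − 5:00 = 2:18 AM on Aug 22.
Layover = 5:48 AM − 2:18 AM = 3 hours 30 minutes.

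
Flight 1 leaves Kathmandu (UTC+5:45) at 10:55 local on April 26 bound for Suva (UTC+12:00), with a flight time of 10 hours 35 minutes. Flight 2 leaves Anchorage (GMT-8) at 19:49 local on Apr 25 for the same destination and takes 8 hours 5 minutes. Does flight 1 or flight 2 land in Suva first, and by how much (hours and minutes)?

Flight 1 in UTC: 10:55 − 5:45 = 05:10 on Apr 26.
+10 hours 35 minutes → arrive 15:45 UTC on Apr 26.
Flight 2 in UTC: 19:49 + 8:00 = 03:49 on Apr 26.
+8 hours 5 minutes → arrive 11:54 UTC on Apr 26.
Flight 2 lands earlier by 3 hours 51 minutes.

the second, by 3 hours 51 minutes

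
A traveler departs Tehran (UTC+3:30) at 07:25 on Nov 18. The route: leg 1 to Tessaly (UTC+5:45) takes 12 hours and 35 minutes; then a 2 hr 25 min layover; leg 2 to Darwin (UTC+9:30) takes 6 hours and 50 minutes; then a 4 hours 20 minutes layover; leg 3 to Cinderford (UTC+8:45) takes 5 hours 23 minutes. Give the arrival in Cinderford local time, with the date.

20:13 on November 19

Convert departure to UTC: 07:25 − 3:30 = 03:55 UTC on Nov 18.
Add 12 hours and 35 minutes leg 1 → 16:30 UTC.
Add 2 hours and 25 minutes layover in Tessaly → 18:55 UTC.
Add 6 hours 50 minutes leg 2 → 01:45 UTC (Nov 19).
Add 4 hours 20 minutes layover in Darwin → 06:05 UTC.
Add 5 hours and 23 minutes leg 3 → 11:28 UTC.
Cinderford is UTC+8:45, so local arrival = 11:28 + 8:45 = 20:13 on Nov 19.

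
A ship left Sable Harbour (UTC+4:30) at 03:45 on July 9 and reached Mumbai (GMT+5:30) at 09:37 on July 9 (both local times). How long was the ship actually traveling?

Mumbai is 1:00 ahead of Sable Harbour.
Clock-face elapsed time (ignoring zones) is 5 hours 52 minutes.
Actual elapsed = 5 hours 52 minutes − 1:00 = 4 hours 52 minutes.

4 hours 52 minutes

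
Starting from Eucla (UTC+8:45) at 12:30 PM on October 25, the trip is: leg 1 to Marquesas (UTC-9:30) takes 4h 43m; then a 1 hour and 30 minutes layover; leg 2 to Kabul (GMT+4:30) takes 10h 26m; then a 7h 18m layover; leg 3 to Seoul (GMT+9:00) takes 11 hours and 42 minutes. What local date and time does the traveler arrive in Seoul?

Convert departure to UTC: 12:30 PM − 8:45 = 3:45 AM UTC on Oct 25.
Add 4 hours 43 minutes leg 1 → 8:28 AM UTC.
Add 1 hour 30 minutes layover in Marquesas → 9:58 AM UTC.
Add 10 hours 26 minutes leg 2 → 8:24 PM UTC.
Add 7 hours 18 minutes layover in Kabul → 3:42 AM UTC (Oct 26).
Add 11 hours and 42 minutes leg 3 → 3:24 PM UTC.
Seoul is UTC+9:00, so local arrival = 3:24 PM + 9:00 = 12:24 AM on Oct 27.

12:24 AM on October 27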